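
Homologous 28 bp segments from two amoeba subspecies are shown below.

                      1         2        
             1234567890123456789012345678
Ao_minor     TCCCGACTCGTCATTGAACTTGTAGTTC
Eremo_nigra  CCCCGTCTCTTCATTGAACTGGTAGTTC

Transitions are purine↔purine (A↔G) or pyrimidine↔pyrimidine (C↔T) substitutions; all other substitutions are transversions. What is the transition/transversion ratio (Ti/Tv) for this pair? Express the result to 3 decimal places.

Mismatches occur at site 1 (T↔C, transition), site 6 (A↔T, transversion), site 10 (G↔T, transversion), site 21 (T↔G, transversion).
Of the 4 differences, 1 transition and 3 transversions, so Ti/Tv = 1/3 = 0.333.

0.333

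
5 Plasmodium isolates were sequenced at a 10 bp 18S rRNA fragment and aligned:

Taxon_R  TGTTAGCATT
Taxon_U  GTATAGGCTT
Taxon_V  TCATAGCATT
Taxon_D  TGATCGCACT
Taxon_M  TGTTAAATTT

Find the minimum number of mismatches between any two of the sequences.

2

Pairwise Hamming distances:
  Taxon_R vs Taxon_U: 5
  Taxon_R vs Taxon_V: 2
  Taxon_R vs Taxon_D: 3
  Taxon_R vs Taxon_M: 3
  Taxon_U vs Taxon_V: 4
  Taxon_U vs Taxon_D: 6
  Taxon_U vs Taxon_M: 6
  Taxon_V vs Taxon_D: 3
  Taxon_V vs Taxon_M: 5
  Taxon_D vs Taxon_M: 6
The smallest is 2, between Taxon_R and Taxon_V.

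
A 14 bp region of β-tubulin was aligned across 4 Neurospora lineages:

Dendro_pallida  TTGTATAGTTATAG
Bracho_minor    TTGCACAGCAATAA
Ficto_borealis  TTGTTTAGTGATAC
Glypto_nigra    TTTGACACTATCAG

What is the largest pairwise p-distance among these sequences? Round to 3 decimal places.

Pairwise Hamming distances:
  Dendro_pallida vs Bracho_minor: 5
  Dendro_pallida vs Ficto_borealis: 3
  Dendro_pallida vs Glypto_nigra: 7
  Bracho_minor vs Ficto_borealis: 6
  Bracho_minor vs Glypto_nigra: 7
  Ficto_borealis vs Glypto_nigra: 9
The largest is 9 mismatches, between Ficto_borealis and Glypto_nigra; p = 9/14 = 0.643.

0.643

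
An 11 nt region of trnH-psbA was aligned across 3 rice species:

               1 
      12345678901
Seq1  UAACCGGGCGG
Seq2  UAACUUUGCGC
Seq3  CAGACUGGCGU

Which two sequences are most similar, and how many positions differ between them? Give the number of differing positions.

4

Pairwise Hamming distances:
  Seq1 vs Seq2: 4
  Seq1 vs Seq3: 5
  Seq2 vs Seq3: 6
The smallest is 4, between Seq1 and Seq2.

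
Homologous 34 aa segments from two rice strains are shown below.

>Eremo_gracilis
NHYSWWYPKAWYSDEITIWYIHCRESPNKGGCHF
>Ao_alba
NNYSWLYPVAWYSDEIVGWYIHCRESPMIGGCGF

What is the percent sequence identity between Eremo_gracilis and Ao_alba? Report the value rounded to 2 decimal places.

Differing sites — 2:H/N; 6:W/L; 9:K/V; 17:T/V; 18:I/G; 28:N/M; 29:K/I; 33:H/G.
26 of the 34 sites match, so the percent identity is 26/34 × 100 = 76.47%.

76.47%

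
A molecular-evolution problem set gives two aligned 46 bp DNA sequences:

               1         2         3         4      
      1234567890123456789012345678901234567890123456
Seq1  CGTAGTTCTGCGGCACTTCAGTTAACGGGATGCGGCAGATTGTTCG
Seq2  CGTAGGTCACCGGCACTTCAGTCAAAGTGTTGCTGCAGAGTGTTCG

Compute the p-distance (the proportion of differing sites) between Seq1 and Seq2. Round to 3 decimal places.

0.196

The sequences differ at positions 6 (T/G), 9 (T/A), 10 (G/C), 23 (T/C), 26 (C/A), 28 (G/T), 30 (A/T), 34 (G/T), 40 (T/G).
There are 9 differences over 46 sites, so p = 9/46 = 0.196.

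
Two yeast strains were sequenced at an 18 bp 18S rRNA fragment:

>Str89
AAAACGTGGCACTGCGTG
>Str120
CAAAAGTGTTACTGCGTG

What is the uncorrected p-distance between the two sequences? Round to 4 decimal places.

0.2222

The sequences differ at positions 1 (A/C), 5 (C/A), 9 (G/T), 10 (C/T).
There are 4 differences over 18 sites, so p = 4/18 = 0.2222.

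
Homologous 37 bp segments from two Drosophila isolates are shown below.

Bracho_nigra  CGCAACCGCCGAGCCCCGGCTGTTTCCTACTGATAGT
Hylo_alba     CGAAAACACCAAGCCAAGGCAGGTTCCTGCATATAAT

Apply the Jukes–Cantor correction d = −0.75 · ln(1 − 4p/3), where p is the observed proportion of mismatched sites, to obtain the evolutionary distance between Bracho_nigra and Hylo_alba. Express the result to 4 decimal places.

The sequences differ at positions 3 (C/A), 6 (C/A), 8 (G/A), 11 (G/A), 16 (C/A), 17 (C/A), 21 (T/A), 23 (T/G), 29 (A/G), 31 (T/A), 32 (G/T), 36 (G/A).
p = 12/37 = 0.324324.
d = −0.75 · ln(1 − (4/3)·0.324324) = −0.75 · ln(0.567568) = −0.75 · (-0.566395) = 0.4248.

0.4248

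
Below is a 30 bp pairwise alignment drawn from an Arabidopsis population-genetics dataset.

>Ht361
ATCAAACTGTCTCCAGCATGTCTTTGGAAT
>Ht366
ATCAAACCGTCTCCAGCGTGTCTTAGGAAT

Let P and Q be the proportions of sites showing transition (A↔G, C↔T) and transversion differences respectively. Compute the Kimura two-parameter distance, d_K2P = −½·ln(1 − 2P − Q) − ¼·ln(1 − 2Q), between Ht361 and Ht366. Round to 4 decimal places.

Mismatches occur at site 8 (T/C, transition), site 18 (A/G, transition), site 25 (T/A, transversion).
Of the 3 differences, 2 transitions and 1 transversion over 30 sites: P = 2/30 = 0.066667, Q = 1/30 = 0.033333.
d = −0.5·ln(0.833333) − 0.25·ln(0.933334) = −0.5·(-0.182322) − 0.25·(-0.068992) = 0.1084.

0.1084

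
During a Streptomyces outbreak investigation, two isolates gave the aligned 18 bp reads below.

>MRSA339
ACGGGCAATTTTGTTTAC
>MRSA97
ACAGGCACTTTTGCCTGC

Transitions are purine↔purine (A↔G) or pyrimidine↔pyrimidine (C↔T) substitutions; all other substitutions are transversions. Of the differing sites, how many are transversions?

1

Mismatches occur at site 3 (G↔A, transition), site 8 (A↔C, transversion), site 14 (T↔C, transition), site 15 (T↔C, transition), site 17 (A↔G, transition).
Of the 5 differences, 4 transitions and 1 transversion, so the answer is 1.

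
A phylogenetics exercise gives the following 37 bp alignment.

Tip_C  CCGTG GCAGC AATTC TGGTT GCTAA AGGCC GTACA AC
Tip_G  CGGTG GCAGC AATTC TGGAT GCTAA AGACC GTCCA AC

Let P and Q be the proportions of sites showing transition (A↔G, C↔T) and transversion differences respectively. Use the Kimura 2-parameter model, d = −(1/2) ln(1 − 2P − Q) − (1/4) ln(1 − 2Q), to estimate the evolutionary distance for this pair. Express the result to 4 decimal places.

The sequences differ at positions 2 (C/G, transversion), 19 (T/A, transversion), 28 (G/A, transition), 33 (A/C, transversion).
Of the 4 differences, 1 transition and 3 transversions over 37 sites: P = 1/37 = 0.027027, Q = 3/37 = 0.081081.
d = −0.5·ln(0.864865) − 0.25·ln(0.837838) = −0.5·(-0.145182) − 0.25·(-0.176931) = 0.1168.

0.1168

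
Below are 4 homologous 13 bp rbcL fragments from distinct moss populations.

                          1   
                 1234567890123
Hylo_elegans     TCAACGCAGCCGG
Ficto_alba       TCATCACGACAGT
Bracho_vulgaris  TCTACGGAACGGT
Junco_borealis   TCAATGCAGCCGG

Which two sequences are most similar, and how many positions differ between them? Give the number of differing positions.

Pairwise Hamming distances:
  Hylo_elegans vs Ficto_alba: 6
  Hylo_elegans vs Bracho_vulgaris: 5
  Hylo_elegans vs Junco_borealis: 1
  Ficto_alba vs Bracho_vulgaris: 6
  Ficto_alba vs Junco_borealis: 7
  Bracho_vulgaris vs Junco_borealis: 6
The smallest is 1, between Hylo_elegans and Junco_borealis.

1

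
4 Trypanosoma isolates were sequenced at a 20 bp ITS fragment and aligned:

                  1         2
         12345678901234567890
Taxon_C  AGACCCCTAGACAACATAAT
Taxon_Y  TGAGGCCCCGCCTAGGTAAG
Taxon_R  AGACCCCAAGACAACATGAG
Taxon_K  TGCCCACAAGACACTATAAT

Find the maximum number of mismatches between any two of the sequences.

12

Pairwise Hamming distances:
  Taxon_C vs Taxon_Y: 10
  Taxon_C vs Taxon_R: 3
  Taxon_C vs Taxon_K: 6
  Taxon_Y vs Taxon_R: 10
  Taxon_Y vs Taxon_K: 12
  Taxon_R vs Taxon_K: 7
The largest is 12, between Taxon_Y and Taxon_K.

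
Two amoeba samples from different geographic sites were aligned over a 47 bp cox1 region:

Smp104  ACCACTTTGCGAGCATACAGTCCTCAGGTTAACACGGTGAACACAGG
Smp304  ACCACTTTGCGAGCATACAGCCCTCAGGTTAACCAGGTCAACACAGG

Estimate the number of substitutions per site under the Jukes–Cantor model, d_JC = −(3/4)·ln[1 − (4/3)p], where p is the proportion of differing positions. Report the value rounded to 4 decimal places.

0.0903

Differing sites — 21:T/C; 34:A/C; 35:C/A; 39:G/C.
p = 4/47 = 0.085106.
d = −0.75 · ln(1 − (4/3)·0.085106) = −0.75 · ln(0.886525) = −0.75 · (-0.120446) = 0.0903.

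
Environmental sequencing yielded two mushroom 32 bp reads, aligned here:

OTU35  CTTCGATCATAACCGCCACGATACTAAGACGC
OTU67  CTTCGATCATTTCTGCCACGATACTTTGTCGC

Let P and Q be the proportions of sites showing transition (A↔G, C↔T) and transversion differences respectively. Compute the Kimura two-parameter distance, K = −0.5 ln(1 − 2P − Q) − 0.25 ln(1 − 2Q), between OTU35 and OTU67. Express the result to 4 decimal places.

0.2171

Mismatches occur at site 11 (A/T, transversion), site 12 (A/T, transversion), site 14 (C/T, transition), site 26 (A/T, transversion), site 27 (A/T, transversion), site 29 (A/T, transversion).
Of the 6 differences, 1 transition and 5 transversions over 32 sites: P = 1/32 = 0.031250, Q = 5/32 = 0.156250.
d = −0.5·ln(0.781250) − 0.25·ln(0.687500) = −0.5·(-0.246860) − 0.25·(-0.374693) = 0.2171.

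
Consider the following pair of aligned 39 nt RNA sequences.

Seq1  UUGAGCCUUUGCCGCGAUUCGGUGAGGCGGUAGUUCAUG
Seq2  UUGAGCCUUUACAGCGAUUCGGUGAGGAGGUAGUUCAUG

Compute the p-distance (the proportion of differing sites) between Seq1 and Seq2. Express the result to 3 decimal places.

0.077

Differing sites — 11:G/A; 13:C/A; 28:C/A.
There are 3 differences over 39 sites, so p = 3/39 = 0.077.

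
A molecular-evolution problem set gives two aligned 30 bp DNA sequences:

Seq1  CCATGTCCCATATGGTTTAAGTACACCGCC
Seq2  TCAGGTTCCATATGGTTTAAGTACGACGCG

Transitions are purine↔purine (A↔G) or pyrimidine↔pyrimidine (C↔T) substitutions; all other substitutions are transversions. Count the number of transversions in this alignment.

3

Mismatches occur at site 1 (C/T, transition), site 4 (T/G, transversion), site 7 (C/T, transition), site 25 (A/G, transition), site 26 (C/A, transversion), site 30 (C/G, transversion).
Of the 6 differences, 3 transitions and 3 transversions, so the answer is 3.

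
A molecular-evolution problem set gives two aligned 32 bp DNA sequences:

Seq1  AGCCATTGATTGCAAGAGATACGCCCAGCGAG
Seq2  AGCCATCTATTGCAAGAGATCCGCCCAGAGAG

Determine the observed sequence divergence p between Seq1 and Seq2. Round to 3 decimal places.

Mismatches occur at site 7 (T↔C), site 8 (G↔T), site 21 (A↔C), site 29 (C↔A).
There are 4 differences over 32 sites, so p = 4/32 = 0.125.

0.125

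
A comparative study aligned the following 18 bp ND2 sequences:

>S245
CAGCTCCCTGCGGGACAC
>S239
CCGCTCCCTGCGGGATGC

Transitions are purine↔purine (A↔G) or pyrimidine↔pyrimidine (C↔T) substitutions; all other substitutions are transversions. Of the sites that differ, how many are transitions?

Mismatches occur at site 2 (A/C, transversion), site 16 (C/T, transition), site 17 (A/G, transition).
Of the 3 differences, 2 transitions and 1 transversion, so the answer is 2.

2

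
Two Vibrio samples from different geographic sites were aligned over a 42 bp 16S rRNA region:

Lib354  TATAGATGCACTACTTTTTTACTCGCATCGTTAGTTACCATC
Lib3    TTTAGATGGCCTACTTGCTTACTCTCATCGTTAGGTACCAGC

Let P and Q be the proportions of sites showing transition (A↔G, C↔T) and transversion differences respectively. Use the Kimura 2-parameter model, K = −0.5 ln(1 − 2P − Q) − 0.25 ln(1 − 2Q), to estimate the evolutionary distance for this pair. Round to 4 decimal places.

0.2219

The sequences differ at positions 2 (A/T, transversion), 9 (C/G, transversion), 10 (A/C, transversion), 17 (T/G, transversion), 18 (T/C, transition), 25 (G/T, transversion), 35 (T/G, transversion), 41 (T/G, transversion).
Of the 8 differences, 1 transition and 7 transversions over 42 sites: P = 1/42 = 0.023810, Q = 7/42 = 0.166667.
d = −0.5·ln(0.785713) − 0.25·ln(0.666666) = −0.5·(-0.241164) − 0.25·(-0.405466) = 0.2219.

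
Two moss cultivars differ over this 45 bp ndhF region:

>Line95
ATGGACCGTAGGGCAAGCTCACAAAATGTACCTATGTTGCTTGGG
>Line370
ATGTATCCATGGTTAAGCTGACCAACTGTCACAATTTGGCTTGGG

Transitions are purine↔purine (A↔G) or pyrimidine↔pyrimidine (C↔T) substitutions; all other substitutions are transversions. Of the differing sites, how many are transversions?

Differing sites — 4:G/T (Tv); 6:C/T (Ti); 8:G/C (Tv); 9:T/A (Tv); 10:A/T (Tv); 13:G/T (Tv); 14:C/T (Ti); 20:C/G (Tv); 23:A/C (Tv); 26:A/C (Tv); 30:A/C (Tv); 31:C/A (Tv); 33:T/A (Tv); 36:G/T (Tv); 38:T/G (Tv).
Of the 15 differences, 2 transitions and 13 transversions, so the answer is 13.

13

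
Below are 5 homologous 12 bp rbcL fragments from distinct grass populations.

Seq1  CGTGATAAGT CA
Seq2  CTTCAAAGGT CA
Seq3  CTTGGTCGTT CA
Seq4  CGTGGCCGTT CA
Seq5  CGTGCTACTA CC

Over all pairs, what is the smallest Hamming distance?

Pairwise Hamming distances:
  Seq1 vs Seq2: 4
  Seq1 vs Seq3: 5
  Seq1 vs Seq4: 5
  Seq1 vs Seq5: 5
  Seq2 vs Seq3: 5
  Seq2 vs Seq4: 6
  Seq2 vs Seq5: 8
  Seq3 vs Seq4: 2
  Seq3 vs Seq5: 6
  Seq4 vs Seq5: 6
The smallest is 2, between Seq3 and Seq4.

2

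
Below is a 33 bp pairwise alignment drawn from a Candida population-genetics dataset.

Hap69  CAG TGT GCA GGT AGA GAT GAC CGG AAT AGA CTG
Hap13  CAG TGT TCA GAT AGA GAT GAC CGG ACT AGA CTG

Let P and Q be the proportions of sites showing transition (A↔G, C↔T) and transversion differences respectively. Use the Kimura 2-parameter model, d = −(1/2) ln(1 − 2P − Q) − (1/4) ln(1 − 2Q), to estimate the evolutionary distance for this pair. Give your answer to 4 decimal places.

0.0969

Mismatches occur at site 7 (G↔T, transversion), site 11 (G↔A, transition), site 26 (A↔C, transversion).
Of the 3 differences, 1 transition and 2 transversions over 33 sites: P = 1/33 = 0.030303, Q = 2/33 = 0.060606.
d = −0.5·ln(0.878788) − 0.25·ln(0.878788) = −0.5·(-0.129212) − 0.25·(-0.129212) = 0.0969.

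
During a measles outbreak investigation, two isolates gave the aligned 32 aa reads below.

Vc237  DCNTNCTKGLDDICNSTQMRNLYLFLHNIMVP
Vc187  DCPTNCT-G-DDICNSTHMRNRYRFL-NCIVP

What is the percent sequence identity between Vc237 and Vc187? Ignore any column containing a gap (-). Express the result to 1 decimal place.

79.3%

Excluding the 3 gap columns leaves 29 comparable sites.
Differing sites — 3:N/P; 18:Q/H; 22:L/R; 24:L/R; 29:I/C; 30:M/I.
23 of the 29 comparable sites match, so the percent identity is 23/29 × 100 = 79.3%.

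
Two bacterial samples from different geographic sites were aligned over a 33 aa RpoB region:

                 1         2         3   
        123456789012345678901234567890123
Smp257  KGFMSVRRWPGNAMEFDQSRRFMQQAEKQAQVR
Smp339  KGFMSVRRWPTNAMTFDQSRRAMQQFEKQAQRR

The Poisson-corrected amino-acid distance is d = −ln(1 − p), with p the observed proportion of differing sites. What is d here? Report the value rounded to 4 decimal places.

The sequences differ at positions 11 (G/T), 15 (E/T), 22 (F/A), 26 (A/F), 32 (V/R).
p = 5/33 = 0.151515.
d = −ln(1 − 0.151515) = −ln(0.848485) = 0.1643.

0.1643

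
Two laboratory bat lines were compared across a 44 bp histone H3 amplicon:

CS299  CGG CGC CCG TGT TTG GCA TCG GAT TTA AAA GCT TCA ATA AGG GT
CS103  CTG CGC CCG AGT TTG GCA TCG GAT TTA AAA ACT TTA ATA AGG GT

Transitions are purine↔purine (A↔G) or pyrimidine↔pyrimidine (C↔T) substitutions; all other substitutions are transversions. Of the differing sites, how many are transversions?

Mismatches occur at site 2 (G→T, transversion), site 10 (T→A, transversion), site 31 (G→A, transition), site 35 (C→T, transition).
Of the 4 differences, 2 transitions and 2 transversions, so the answer is 2.

2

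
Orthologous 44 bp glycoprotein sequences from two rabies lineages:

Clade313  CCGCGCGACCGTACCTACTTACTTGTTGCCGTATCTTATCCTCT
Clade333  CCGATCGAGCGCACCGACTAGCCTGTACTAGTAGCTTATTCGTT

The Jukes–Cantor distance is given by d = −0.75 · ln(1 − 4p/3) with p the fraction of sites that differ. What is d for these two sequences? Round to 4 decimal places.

0.4975

Differing sites — 4:C/A; 5:G/T; 9:C/G; 12:T/C; 16:T/G; 20:T/A; 21:A/G; 23:T/C; 27:T/A; 28:G/C; 29:C/T; 30:C/A; 34:T/G; 40:C/T; 42:T/G; 43:C/T.
p = 16/44 = 0.363636.
d = −0.75 · ln(1 − (4/3)·0.363636) = −0.75 · ln(0.515152) = −0.75 · (-0.663293) = 0.4975.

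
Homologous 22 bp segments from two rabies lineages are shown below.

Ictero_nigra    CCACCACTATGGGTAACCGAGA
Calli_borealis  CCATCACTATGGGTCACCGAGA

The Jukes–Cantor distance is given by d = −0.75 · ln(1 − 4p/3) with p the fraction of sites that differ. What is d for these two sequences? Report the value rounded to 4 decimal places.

Mismatches occur at site 4 (C→T), site 15 (A→C).
p = 2/22 = 0.090909.
d = −0.75 · ln(1 − (4/3)·0.090909) = −0.75 · ln(0.878788) = −0.75 · (-0.129212) = 0.0969.

0.0969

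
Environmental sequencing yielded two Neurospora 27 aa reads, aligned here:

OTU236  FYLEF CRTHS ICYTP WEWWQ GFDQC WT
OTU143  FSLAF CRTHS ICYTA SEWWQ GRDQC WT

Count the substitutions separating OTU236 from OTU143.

5

Differing sites — 2:Y/S; 4:E/A; 15:P/A; 16:W/S; 22:F/R.
That gives 5 mismatches out of 27 aligned sites, so the Hamming distance is 5.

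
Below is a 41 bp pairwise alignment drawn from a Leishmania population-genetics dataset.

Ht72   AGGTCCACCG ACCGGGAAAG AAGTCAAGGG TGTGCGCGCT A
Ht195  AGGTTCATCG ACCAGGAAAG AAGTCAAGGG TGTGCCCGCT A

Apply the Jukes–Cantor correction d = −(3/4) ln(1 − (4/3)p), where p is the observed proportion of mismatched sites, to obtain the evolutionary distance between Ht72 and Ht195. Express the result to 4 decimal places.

0.1045

The sequences differ at positions 5 (C/T), 8 (C/T), 14 (G/A), 36 (G/C).
p = 4/41 = 0.097561.
d = −0.75 · ln(1 − (4/3)·0.097561) = −0.75 · ln(0.869919) = −0.75 · (-0.139355) = 0.1045.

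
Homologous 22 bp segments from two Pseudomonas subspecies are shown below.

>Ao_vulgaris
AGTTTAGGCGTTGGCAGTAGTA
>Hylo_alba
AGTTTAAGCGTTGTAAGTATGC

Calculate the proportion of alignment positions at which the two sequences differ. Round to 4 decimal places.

0.2727

Mismatches occur at site 7 (G↔A), site 14 (G↔T), site 15 (C↔A), site 20 (G↔T), site 21 (T↔G), site 22 (A↔C).
There are 6 differences over 22 sites, so p = 6/22 = 0.2727.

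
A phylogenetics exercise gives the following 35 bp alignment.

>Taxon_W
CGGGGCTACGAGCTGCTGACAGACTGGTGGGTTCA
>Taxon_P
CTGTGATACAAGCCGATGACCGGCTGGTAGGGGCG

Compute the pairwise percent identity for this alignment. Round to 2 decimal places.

65.71%

The sequences differ at positions 2 (G/T), 4 (G/T), 6 (C/A), 10 (G/A), 14 (T/C), 16 (C/A), 21 (A/C), 23 (A/G), 29 (G/A), 32 (T/G), 33 (T/G), 35 (A/G).
23 of the 35 sites match, so the percent identity is 23/35 × 100 = 65.71%.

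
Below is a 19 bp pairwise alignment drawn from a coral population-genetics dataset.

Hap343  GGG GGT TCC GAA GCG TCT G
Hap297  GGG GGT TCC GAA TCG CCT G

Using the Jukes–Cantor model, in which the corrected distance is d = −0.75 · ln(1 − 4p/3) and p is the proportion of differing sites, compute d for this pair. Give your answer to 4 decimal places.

Mismatches occur at site 13 (G→T), site 16 (T→C).
p = 2/19 = 0.105263.
d = −0.75 · ln(1 − (4/3)·0.105263) = −0.75 · ln(0.859649) = −0.75 · (-0.151231) = 0.1134.

0.1134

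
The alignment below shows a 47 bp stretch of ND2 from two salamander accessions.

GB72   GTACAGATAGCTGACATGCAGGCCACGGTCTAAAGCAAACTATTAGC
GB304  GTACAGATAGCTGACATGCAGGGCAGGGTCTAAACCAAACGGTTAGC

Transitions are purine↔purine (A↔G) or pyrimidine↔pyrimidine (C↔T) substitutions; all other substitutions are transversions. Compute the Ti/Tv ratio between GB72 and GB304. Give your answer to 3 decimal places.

Mismatches occur at site 23 (C→G, transversion), site 26 (C→G, transversion), site 35 (G→C, transversion), site 41 (T→G, transversion), site 42 (A→G, transition).
Of the 5 differences, 1 transition and 4 transversions, so Ti/Tv = 1/4 = 0.250.

0.250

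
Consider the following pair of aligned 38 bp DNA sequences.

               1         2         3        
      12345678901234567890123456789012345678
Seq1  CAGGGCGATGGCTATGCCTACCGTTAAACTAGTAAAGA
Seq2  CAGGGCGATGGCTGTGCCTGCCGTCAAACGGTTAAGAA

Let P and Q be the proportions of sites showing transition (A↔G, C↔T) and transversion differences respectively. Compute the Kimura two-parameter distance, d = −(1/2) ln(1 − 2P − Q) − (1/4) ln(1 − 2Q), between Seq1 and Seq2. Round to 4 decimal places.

Mismatches occur at site 14 (A→G, transition), site 20 (A→G, transition), site 25 (T→C, transition), site 30 (T→G, transversion), site 31 (A→G, transition), site 32 (G→T, transversion), site 36 (A→G, transition), site 37 (G→A, transition).
Of the 8 differences, 6 transitions and 2 transversions over 38 sites: P = 6/38 = 0.157895, Q = 2/38 = 0.052632.
d = −0.5·ln(0.631578) − 0.25·ln(0.894736) = −0.5·(-0.459534) − 0.25·(-0.111227) = 0.2576.

0.2576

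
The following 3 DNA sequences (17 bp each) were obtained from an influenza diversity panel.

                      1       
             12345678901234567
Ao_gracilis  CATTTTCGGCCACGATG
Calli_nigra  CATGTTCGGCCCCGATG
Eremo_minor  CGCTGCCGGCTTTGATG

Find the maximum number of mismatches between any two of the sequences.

8

Pairwise Hamming distances:
  Ao_gracilis vs Calli_nigra: 2
  Ao_gracilis vs Eremo_minor: 7
  Calli_nigra vs Eremo_minor: 8
The largest is 8, between Calli_nigra and Eremo_minor.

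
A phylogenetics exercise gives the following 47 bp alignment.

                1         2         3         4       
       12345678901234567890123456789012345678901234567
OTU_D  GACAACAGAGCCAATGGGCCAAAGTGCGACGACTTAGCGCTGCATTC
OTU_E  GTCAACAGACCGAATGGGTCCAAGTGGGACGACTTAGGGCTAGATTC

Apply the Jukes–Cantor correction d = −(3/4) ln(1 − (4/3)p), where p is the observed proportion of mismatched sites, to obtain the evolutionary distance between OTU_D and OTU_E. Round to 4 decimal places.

Differing sites — 2:A/T; 10:G/C; 12:C/G; 19:C/T; 21:A/C; 27:C/G; 38:C/G; 42:G/A; 43:C/G.
p = 9/47 = 0.191489.
d = −0.75 · ln(1 − (4/3)·0.191489) = −0.75 · ln(0.744681) = −0.75 · (-0.294799) = 0.2211.

0.2211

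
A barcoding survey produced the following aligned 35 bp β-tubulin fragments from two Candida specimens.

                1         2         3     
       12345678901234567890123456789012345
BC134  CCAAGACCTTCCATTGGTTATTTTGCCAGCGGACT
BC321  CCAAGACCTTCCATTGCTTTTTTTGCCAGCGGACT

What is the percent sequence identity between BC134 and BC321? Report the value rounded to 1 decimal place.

94.3%

Mismatches occur at site 17 (G↔C), site 20 (A↔T).
33 of the 35 sites match, so the percent identity is 33/35 × 100 = 94.3%.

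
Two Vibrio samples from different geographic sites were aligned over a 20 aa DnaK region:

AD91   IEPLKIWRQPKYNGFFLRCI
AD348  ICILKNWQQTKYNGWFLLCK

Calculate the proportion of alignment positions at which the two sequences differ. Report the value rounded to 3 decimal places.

0.400

Mismatches occur at site 2 (E↔C), site 3 (P↔I), site 6 (I↔N), site 8 (R↔Q), site 10 (P↔T), site 15 (F↔W), site 18 (R↔L), site 20 (I↔K).
There are 8 differences over 20 sites, so p = 8/20 = 0.400.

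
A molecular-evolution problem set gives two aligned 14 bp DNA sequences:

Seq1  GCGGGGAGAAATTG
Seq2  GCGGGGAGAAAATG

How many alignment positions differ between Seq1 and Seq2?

1

The sequences differ at position 12 (T/A).
That gives 1 mismatch out of 14 aligned sites, so the Hamming distance is 1.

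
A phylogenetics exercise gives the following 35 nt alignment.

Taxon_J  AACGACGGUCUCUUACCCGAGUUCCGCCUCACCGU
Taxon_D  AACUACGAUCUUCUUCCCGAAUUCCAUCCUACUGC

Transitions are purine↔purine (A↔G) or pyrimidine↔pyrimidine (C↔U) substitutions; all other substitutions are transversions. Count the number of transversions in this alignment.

2

Differing sites — 4:G/U (Tv); 8:G/A (Ti); 12:C/U (Ti); 13:U/C (Ti); 15:A/U (Tv); 21:G/A (Ti); 26:G/A (Ti); 27:C/U (Ti); 29:U/C (Ti); 30:C/U (Ti); 33:C/U (Ti); 35:U/C (Ti).
Of the 12 differences, 10 transitions and 2 transversions, so the answer is 2.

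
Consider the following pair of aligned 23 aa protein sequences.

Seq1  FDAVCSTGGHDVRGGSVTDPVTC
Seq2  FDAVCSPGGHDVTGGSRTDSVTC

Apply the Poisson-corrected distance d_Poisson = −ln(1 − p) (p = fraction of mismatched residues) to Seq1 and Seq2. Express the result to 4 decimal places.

Differing sites — 7:T/P; 13:R/T; 17:V/R; 20:P/S.
p = 4/23 = 0.173913.
d = −ln(1 − 0.173913) = −ln(0.826087) = 0.1911.

0.1911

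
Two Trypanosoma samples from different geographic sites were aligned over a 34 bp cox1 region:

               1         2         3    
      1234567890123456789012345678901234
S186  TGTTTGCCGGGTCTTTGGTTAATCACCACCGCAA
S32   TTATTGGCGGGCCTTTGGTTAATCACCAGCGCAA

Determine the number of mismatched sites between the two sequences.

Differing sites — 2:G/T; 3:T/A; 7:C/G; 12:T/C; 29:C/G.
That gives 5 mismatches out of 34 aligned sites, so the Hamming distance is 5.

5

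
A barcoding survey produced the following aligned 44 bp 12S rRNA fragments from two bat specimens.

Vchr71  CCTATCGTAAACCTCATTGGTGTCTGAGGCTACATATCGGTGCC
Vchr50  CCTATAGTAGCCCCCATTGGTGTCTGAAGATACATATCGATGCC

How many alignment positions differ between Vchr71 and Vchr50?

7

Differing sites — 6:C/A; 10:A/G; 11:A/C; 14:T/C; 28:G/A; 30:C/A; 40:G/A.
That gives 7 mismatches out of 44 aligned sites, so the Hamming distance is 7.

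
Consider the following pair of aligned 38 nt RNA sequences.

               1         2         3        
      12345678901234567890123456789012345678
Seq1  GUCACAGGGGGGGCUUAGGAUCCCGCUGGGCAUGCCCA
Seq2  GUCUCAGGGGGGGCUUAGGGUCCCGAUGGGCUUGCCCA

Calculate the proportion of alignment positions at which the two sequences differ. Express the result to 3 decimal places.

0.105

The sequences differ at positions 4 (A/U), 20 (A/G), 26 (C/A), 32 (A/U).
There are 4 differences over 38 sites, so p = 4/38 = 0.105.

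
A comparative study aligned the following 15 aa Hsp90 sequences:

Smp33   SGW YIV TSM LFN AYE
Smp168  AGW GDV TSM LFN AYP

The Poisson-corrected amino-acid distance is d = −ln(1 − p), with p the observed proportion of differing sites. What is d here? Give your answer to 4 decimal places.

Mismatches occur at site 1 (S→A), site 4 (Y→G), site 5 (I→D), site 15 (E→P).
p = 4/15 = 0.266667.
d = −ln(1 − 0.266667) = −ln(0.733333) = 0.3102.

0.3102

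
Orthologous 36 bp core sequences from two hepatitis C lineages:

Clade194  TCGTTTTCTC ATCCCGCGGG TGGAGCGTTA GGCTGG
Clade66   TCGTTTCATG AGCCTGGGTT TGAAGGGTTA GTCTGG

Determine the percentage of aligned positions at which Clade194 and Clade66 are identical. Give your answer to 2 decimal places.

69.44%

The sequences differ at positions 7 (T/C), 8 (C/A), 10 (C/G), 12 (T/G), 15 (C/T), 17 (C/G), 19 (G/T), 20 (G/T), 23 (G/A), 26 (C/G), 32 (G/T).
25 of the 36 sites match, so the percent identity is 25/36 × 100 = 69.44%.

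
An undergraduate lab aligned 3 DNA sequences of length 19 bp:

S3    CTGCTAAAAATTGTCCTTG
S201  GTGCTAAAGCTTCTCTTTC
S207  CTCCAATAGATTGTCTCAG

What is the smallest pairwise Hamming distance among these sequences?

6

Pairwise Hamming distances:
  S3 vs S201: 6
  S3 vs S207: 7
  S201 vs S207: 9
The smallest is 6, between S3 and S201.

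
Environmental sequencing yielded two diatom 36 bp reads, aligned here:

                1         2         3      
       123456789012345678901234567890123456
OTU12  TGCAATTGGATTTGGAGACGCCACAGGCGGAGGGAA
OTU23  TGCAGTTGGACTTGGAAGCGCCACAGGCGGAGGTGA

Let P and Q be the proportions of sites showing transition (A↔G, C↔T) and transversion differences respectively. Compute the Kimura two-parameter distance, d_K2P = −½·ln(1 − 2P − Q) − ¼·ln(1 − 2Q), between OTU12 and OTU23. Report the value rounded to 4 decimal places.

0.1966

Mismatches occur at site 5 (A/G, transition), site 11 (T/C, transition), site 17 (G/A, transition), site 18 (A/G, transition), site 34 (G/T, transversion), site 35 (A/G, transition).
Of the 6 differences, 5 transitions and 1 transversion over 36 sites: P = 5/36 = 0.138889, Q = 1/36 = 0.027778.
d = −0.5·ln(0.694444) − 0.25·ln(0.944444) = −0.5·(-0.364644) − 0.25·(-0.057159) = 0.1966.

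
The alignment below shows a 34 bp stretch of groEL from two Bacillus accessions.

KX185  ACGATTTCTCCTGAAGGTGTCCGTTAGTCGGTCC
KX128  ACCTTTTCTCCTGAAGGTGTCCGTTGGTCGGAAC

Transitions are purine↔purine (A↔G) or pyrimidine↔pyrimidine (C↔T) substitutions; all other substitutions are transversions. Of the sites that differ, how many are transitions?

1

Mismatches occur at site 3 (G→C, transversion), site 4 (A→T, transversion), site 26 (A→G, transition), site 32 (T→A, transversion), site 33 (C→A, transversion).
Of the 5 differences, 1 transition and 4 transversions, so the answer is 1.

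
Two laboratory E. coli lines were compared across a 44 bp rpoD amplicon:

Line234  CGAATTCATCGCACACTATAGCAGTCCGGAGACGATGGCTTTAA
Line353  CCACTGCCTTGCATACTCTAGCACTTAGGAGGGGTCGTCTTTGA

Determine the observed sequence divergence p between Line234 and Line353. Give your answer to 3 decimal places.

0.364

The sequences differ at positions 2 (G/C), 4 (A/C), 6 (T/G), 8 (A/C), 10 (C/T), 14 (C/T), 18 (A/C), 24 (G/C), 26 (C/T), 27 (C/A), 32 (A/G), 33 (C/G), 35 (A/T), 36 (T/C), 38 (G/T), 43 (A/G).
There are 16 differences over 44 sites, so p = 16/44 = 0.364.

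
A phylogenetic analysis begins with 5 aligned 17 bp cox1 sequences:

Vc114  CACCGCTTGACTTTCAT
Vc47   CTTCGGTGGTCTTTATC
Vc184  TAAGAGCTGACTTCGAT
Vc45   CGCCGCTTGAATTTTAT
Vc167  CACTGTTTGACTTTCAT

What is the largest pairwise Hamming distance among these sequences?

Pairwise Hamming distances:
  Vc114 vs Vc47: 8
  Vc114 vs Vc184: 8
  Vc114 vs Vc45: 3
  Vc114 vs Vc167: 2
  Vc47 vs Vc184: 12
  Vc47 vs Vc45: 9
  Vc47 vs Vc167: 9
  Vc184 vs Vc45: 10
  Vc184 vs Vc167: 8
  Vc45 vs Vc167: 5
The largest is 12, between Vc47 and Vc184.

12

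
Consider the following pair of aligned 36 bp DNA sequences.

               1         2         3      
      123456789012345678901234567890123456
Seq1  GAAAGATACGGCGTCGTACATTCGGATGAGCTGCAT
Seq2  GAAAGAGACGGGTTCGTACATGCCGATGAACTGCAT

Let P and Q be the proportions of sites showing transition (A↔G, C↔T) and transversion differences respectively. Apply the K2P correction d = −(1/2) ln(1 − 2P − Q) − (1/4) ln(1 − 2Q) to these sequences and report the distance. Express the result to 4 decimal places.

Mismatches occur at site 7 (T/G, transversion), site 12 (C/G, transversion), site 13 (G/T, transversion), site 22 (T/G, transversion), site 24 (G/C, transversion), site 30 (G/A, transition).
Of the 6 differences, 1 transition and 5 transversions over 36 sites: P = 1/36 = 0.027778, Q = 5/36 = 0.138889.
d = −0.5·ln(0.805555) − 0.25·ln(0.722222) = −0.5·(-0.216224) − 0.25·(-0.325423) = 0.1895.

0.1895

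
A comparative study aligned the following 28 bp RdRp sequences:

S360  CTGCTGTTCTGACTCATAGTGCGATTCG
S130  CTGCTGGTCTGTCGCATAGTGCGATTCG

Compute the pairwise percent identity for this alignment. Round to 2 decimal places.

89.29%

The sequences differ at positions 7 (T/G), 12 (A/T), 14 (T/G).
25 of the 28 sites match, so the percent identity is 25/28 × 100 = 89.29%.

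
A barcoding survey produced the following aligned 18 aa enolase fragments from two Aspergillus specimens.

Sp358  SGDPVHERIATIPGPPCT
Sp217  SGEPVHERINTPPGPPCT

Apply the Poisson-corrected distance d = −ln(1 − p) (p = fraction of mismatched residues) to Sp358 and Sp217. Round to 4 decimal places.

Differing sites — 3:D/E; 10:A/N; 12:I/P.
p = 3/18 = 0.166667.
d = −ln(1 − 0.166667) = −ln(0.833333) = 0.1823.

0.1823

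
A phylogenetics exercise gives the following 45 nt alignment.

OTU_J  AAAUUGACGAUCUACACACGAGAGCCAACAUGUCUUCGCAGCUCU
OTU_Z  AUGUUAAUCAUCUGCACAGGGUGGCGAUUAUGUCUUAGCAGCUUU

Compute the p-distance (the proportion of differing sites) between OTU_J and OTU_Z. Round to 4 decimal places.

0.3333

Mismatches occur at site 2 (A→U), site 3 (A→G), site 6 (G→A), site 8 (C→U), site 9 (G→C), site 14 (A→G), site 19 (C→G), site 21 (A→G), site 22 (G→U), site 23 (A→G), site 26 (C→G), site 28 (A→U), site 29 (C→U), site 37 (C→A), site 44 (C→U).
There are 15 differences over 45 sites, so p = 15/45 = 0.3333.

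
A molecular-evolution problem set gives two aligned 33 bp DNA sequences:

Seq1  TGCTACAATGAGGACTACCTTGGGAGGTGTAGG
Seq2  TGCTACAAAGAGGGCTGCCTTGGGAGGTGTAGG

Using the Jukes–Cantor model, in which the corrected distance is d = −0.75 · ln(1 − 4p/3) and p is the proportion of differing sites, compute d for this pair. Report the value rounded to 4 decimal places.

Mismatches occur at site 9 (T↔A), site 14 (A↔G), site 17 (A↔G).
p = 3/33 = 0.090909.
d = −0.75 · ln(1 − (4/3)·0.090909) = −0.75 · ln(0.878788) = −0.75 · (-0.129212) = 0.0969.

0.0969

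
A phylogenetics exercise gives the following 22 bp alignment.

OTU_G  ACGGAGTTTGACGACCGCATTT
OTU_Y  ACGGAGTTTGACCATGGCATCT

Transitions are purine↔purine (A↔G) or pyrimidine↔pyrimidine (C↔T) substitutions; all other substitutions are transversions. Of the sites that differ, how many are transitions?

The sequences differ at positions 13 (G/C, transversion), 15 (C/T, transition), 16 (C/G, transversion), 21 (T/C, transition).
Of the 4 differences, 2 transitions and 2 transversions, so the answer is 2.

2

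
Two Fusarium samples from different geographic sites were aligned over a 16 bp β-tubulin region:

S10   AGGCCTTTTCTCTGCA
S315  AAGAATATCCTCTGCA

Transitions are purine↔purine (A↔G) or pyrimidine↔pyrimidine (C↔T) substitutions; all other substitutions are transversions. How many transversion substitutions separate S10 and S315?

Mismatches occur at site 2 (G→A, transition), site 4 (C→A, transversion), site 5 (C→A, transversion), site 7 (T→A, transversion), site 9 (T→C, transition).
Of the 5 differences, 2 transitions and 3 transversions, so the answer is 3.

3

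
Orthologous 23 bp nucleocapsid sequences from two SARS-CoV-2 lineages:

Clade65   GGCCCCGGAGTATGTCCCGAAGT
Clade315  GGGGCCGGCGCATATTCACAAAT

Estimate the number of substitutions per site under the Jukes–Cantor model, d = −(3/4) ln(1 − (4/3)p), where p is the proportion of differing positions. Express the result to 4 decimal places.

0.5532

Differing sites — 3:C/G; 4:C/G; 9:A/C; 11:T/C; 14:G/A; 16:C/T; 18:C/A; 19:G/C; 22:G/A.
p = 9/23 = 0.391304.
d = −0.75 · ln(1 − (4/3)·0.391304) = −0.75 · ln(0.478261) = −0.75 · (-0.737599) = 0.5532.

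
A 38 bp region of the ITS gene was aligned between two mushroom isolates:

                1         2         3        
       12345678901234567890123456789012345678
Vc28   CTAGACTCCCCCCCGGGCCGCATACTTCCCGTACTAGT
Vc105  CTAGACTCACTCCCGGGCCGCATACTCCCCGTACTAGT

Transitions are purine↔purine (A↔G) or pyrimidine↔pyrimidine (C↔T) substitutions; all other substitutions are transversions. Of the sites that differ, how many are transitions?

Differing sites — 9:C/A (Tv); 11:C/T (Ti); 27:T/C (Ti).
Of the 3 differences, 2 transitions and 1 transversion, so the answer is 2.

2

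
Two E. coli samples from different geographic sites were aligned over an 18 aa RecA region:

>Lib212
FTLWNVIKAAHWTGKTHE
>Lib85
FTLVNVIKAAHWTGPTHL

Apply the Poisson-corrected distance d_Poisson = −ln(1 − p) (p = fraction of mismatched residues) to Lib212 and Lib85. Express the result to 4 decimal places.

0.1823

Mismatches occur at site 4 (W→V), site 15 (K→P), site 18 (E→L).
p = 3/18 = 0.166667.
d = −ln(1 − 0.166667) = −ln(0.833333) = 0.1823.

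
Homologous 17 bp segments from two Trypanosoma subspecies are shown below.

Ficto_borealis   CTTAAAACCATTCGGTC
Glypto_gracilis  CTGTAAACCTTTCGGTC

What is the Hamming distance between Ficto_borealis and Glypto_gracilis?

Mismatches occur at site 3 (T/G), site 4 (A/T), site 10 (A/T).
That gives 3 mismatches out of 17 aligned sites, so the Hamming distance is 3.

3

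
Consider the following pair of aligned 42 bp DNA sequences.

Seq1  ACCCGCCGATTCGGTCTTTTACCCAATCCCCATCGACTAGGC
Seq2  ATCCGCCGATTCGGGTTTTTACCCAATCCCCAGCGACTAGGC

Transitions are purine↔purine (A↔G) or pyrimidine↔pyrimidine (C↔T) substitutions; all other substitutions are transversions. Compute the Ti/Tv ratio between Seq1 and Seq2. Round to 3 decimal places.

Differing sites — 2:C/T (Ti); 15:T/G (Tv); 16:C/T (Ti); 33:T/G (Tv).
Of the 4 differences, 2 transitions and 2 transversions, so Ti/Tv = 2/2 = 1.000.

1.000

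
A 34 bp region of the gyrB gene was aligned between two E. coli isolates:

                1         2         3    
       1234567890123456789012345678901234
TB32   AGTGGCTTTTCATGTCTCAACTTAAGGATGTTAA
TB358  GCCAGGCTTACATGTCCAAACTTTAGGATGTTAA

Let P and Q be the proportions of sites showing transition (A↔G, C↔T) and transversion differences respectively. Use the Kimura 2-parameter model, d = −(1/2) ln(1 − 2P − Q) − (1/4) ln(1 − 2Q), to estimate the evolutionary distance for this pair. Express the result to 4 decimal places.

0.3780

Differing sites — 1:A/G (Ti); 2:G/C (Tv); 3:T/C (Ti); 4:G/A (Ti); 6:C/G (Tv); 7:T/C (Ti); 10:T/A (Tv); 17:T/C (Ti); 18:C/A (Tv); 24:A/T (Tv).
Of the 10 differences, 5 transitions and 5 transversions over 34 sites: P = 5/34 = 0.147059, Q = 5/34 = 0.147059.
d = −0.5·ln(0.558823) − 0.25·ln(0.705882) = −0.5·(-0.581922) − 0.25·(-0.348307) = 0.3780.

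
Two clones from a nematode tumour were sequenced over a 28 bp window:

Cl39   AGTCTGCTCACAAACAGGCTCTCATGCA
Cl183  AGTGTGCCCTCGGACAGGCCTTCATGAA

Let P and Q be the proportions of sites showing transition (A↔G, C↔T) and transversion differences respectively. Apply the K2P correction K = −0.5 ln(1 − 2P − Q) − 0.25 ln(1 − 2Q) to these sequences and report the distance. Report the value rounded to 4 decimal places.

Mismatches occur at site 4 (C→G, transversion), site 8 (T→C, transition), site 10 (A→T, transversion), site 12 (A→G, transition), site 13 (A→G, transition), site 20 (T→C, transition), site 21 (C→T, transition), site 27 (C→A, transversion).
Of the 8 differences, 5 transitions and 3 transversions over 28 sites: P = 5/28 = 0.178571, Q = 3/28 = 0.107143.
d = −0.5·ln(0.535715) − 0.25·ln(0.785714) = −0.5·(-0.624153) − 0.25·(-0.241162) = 0.3724.

0.3724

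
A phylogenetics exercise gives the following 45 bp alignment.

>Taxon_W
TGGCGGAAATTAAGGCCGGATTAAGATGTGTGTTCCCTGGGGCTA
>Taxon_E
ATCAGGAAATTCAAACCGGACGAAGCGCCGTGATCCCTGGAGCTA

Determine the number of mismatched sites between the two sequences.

The sequences differ at positions 1 (T/A), 2 (G/T), 3 (G/C), 4 (C/A), 12 (A/C), 14 (G/A), 15 (G/A), 21 (T/C), 22 (T/G), 26 (A/C), 27 (T/G), 28 (G/C), 29 (T/C), 33 (T/A), 41 (G/A).
That gives 15 mismatches out of 45 aligned sites, so the Hamming distance is 15.

15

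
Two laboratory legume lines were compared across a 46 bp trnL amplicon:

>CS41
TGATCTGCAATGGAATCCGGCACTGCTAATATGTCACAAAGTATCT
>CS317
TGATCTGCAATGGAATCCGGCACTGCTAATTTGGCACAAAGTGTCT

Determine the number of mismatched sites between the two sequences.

The sequences differ at positions 31 (A/T), 34 (T/G), 43 (A/G).
That gives 3 mismatches out of 46 aligned sites, so the Hamming distance is 3.

3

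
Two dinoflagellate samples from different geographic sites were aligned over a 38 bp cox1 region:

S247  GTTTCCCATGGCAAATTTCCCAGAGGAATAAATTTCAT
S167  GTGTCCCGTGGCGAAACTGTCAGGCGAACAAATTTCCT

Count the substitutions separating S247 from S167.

11

The sequences differ at positions 3 (T/G), 8 (A/G), 13 (A/G), 16 (T/A), 17 (T/C), 19 (C/G), 20 (C/T), 24 (A/G), 25 (G/C), 29 (T/C), 37 (A/C).
That gives 11 mismatches out of 38 aligned sites, so the Hamming distance is 11.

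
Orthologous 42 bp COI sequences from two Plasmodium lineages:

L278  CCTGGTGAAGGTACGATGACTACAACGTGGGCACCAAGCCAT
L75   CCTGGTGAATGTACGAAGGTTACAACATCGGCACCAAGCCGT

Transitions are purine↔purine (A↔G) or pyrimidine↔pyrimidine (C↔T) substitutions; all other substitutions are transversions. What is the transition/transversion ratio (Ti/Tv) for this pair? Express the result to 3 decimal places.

The sequences differ at positions 10 (G/T, transversion), 17 (T/A, transversion), 19 (A/G, transition), 20 (C/T, transition), 27 (G/A, transition), 29 (G/C, transversion), 41 (A/G, transition).
Of the 7 differences, 4 transitions and 3 transversions, so Ti/Tv = 4/3 = 1.333.

1.333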